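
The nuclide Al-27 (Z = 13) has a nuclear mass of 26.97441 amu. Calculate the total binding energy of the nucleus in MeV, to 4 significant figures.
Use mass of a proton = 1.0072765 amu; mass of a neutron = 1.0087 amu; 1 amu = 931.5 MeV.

225.4 MeV

With 13 protons and 14 neutrons (A = 27):
Total constituent mass: 13 × 1.0072765 + 14 × 1.0087 = 27.2163945 amu
Δm = 27.2163945 − 26.97441 = 0.2419845 amu
E_B = 0.2419845 × 931.5 = 225.409 MeV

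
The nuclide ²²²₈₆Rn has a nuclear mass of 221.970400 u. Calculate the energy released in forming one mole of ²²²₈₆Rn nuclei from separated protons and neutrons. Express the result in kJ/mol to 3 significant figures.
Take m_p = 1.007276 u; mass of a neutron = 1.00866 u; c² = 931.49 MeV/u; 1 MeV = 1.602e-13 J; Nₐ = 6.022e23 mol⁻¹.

Mass of separated nucleons = 86(1.007276) + 136(1.00866) = 86.625736 + 137.17776 = 223.803496 u
Mass defect Δm = 223.803496 − 221.970400 = 1.833096 u
Converting to energy: 1.833096 u × 931.49 MeV/u = 1707.51 MeV
Per nucleus in joules: 1707.51 MeV × 1.602e-13 J/MeV = 2.7354e-10 J
Per mole: 2.7354e-10 J × 6.022e23 mol⁻¹ = 1.6473e+14 J/mol

1.65e+11 kJ/mol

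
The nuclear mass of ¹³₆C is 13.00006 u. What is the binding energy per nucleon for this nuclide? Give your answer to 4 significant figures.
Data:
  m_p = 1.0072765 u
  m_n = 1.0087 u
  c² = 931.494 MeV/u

7.488 MeV/nucleon

The nucleus contains 6 protons and 13 − 6 = 7 neutrons.
Σm = 6·m_p + 7·m_n = 6.0436590 + 7.0609 = 13.1045590 u
Δm = 13.1045590 − 13.00006 = 0.1044990 u
E_B = 0.1044990 × 931.494 = 97.3402 MeV
Dividing by A = 13 gives 7.488 MeV per nucleon.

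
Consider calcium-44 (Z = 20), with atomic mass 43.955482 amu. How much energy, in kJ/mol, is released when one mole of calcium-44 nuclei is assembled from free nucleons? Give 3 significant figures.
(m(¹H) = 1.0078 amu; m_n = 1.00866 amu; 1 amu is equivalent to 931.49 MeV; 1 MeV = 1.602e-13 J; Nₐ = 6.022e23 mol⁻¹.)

3.67e+10 kJ/mol

Mass of separated nucleons = 20(1.0078) + 24(1.00866) = 20.1560 + 24.20784 = 44.36384 amu
Mass defect Δm = 44.36384 − 43.955482 = 0.408358 amu
Binding energy = Δm·c² = 0.408358 × 931.49 MeV/amu = 380.381 MeV
Per nucleus in joules: 380.381 MeV × 1.602e-13 J/MeV = 6.0937e-11 J
Per mole: 6.0937e-11 J × 6.022e23 mol⁻¹ = 3.6696e+13 J/mol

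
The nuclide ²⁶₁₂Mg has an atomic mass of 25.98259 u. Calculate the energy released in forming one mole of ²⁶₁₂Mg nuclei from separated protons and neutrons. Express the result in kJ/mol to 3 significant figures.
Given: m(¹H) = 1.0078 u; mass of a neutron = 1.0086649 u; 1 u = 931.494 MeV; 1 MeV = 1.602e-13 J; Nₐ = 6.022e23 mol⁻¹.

2.09e+10 kJ/mol

Σm = 12·m(¹H) + 14·m_n = 12.0936 + 14.1213086 = 26.2149086 u
Mass defect Δm = 26.2149086 − 25.98259 = 0.2323186 u
Binding energy = Δm·c² = 0.2323186 × 931.494 MeV/u = 216.403 MeV
Per nucleus in joules: 216.403 MeV × 1.602e-13 J/MeV = 3.4668e-11 J
Per mole: 3.4668e-11 J × 6.022e23 mol⁻¹ = 2.0877e+13 J/mol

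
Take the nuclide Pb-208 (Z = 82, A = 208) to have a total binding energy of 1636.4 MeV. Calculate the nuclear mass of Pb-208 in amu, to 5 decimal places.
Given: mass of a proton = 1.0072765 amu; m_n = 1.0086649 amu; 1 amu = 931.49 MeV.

207.93170 amu

Mass defect = 1636.4 MeV / (931.49 MeV/amu) = 1.7567553 amu
Constituent mass = 82(1.0072765) + 126(1.0086649) = 209.6884504 amu
Nuclear mass = 209.6884504 − 1.7567553 = 207.9316951 amu ≈ 207.93170 amu (to 5 decimal places)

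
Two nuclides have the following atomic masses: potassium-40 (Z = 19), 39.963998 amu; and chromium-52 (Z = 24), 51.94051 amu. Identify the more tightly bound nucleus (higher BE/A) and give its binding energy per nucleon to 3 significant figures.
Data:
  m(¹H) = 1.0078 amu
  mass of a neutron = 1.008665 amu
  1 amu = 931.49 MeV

chromium-52; 8.77 MeV/nucleon

potassium-40: Σm = 19(1.0078) + 21(1.008665) = 40.330165 amu; Δm = 0.366167 amu; E_B = 341.08 MeV; E_B/A = 8.527 MeV
chromium-52: Σm = 24(1.0078) + 28(1.008665) = 52.429820 amu; Δm = 0.489310 amu; E_B = 455.79 MeV; E_B/A = 8.765 MeV
chromium-52 has the higher binding energy per nucleon, so it is the more tightly bound nucleus.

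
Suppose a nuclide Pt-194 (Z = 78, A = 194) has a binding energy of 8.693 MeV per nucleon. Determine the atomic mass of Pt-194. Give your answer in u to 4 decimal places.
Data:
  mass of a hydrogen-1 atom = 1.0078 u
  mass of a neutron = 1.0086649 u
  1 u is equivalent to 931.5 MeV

Total binding energy = 194 × 8.693 = 1686.442 MeV
Mass defect = 1686.442 MeV / (931.5 MeV/u) = 1.810458 u
Constituent mass = 78(1.0078) + 116(1.0086649) = 195.6135284 u
Atomic mass = 195.6135284 − 1.810458 = 193.8030704 u ≈ 193.8031 u (to 4 decimal places)

193.8031 u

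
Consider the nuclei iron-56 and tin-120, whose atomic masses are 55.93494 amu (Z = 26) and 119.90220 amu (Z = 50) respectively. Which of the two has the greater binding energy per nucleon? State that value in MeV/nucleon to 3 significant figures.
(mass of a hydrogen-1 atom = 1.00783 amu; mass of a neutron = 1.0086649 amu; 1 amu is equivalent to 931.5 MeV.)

iron-56: Σm = 26(1.00783) + 30(1.0086649) = 56.4635270 amu; Δm = 0.5285870 amu; E_B = 492.379 MeV; E_B/A = 8.792 MeV
tin-120: Σm = 50(1.00783) + 70(1.0086649) = 120.9980430 amu; Δm = 1.0958430 amu; E_B = 1020.778 MeV; E_B/A = 8.506 MeV
iron-56 has the higher binding energy per nucleon, so it is the more tightly bound nucleus.

iron-56; 8.79 MeV/nucleon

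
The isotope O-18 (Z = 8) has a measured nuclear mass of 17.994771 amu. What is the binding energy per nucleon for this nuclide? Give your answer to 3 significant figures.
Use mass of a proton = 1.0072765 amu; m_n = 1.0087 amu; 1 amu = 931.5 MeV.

7.79 MeV/nucleon

The nucleus contains 8 protons and 18 − 8 = 10 neutrons.
Σm = 8·m_p + 10·m_n = 8.0582120 + 10.0870 = 18.1452120 amu
The mass defect is 18.1452120 − 17.994771 = 0.1504410 amu.
Converting to energy: 0.1504410 amu × 931.5 MeV/amu = 140.136 MeV
Per nucleon: 140.136 / 18 = 7.785 MeV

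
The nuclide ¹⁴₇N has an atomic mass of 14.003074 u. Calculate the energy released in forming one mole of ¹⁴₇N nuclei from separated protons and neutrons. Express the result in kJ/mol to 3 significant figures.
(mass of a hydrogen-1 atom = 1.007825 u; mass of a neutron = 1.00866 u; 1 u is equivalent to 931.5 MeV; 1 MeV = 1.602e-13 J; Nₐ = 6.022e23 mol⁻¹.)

1.01e+10 kJ/mol

Z = 7, so N = A − Z = 14 − 7 = 7.
Total constituent mass: 7 × 1.007825 + 7 × 1.00866 = 14.115395 u
The mass defect is 14.115395 − 14.003074 = 0.112321 u.
Converting to energy: 0.112321 u × 931.5 MeV/u = 104.627 MeV
Per nucleus in joules: 104.627 MeV × 1.602e-13 J/MeV = 1.6761e-11 J
Per mole: 1.6761e-11 J × 6.022e23 mol⁻¹ = 1.0093e+13 J/mol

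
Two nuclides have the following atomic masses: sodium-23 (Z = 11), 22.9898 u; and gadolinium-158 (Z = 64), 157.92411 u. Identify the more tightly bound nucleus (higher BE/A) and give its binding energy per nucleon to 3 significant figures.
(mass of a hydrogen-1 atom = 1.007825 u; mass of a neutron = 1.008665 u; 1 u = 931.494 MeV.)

sodium-23: Σm = 11(1.007825) + 12(1.008665) = 23.190055 u; Δm = 0.200255 u; E_B = 186.54 MeV; E_B/A = 8.110 MeV
gadolinium-158: Σm = 64(1.007825) + 94(1.008665) = 159.315310 u; Δm = 1.391200 u; E_B = 1295.9 MeV; E_B/A = 8.202 MeV
gadolinium-158 has the higher binding energy per nucleon, so it is the more tightly bound nucleus.

gadolinium-158; 8.20 MeV/nucleon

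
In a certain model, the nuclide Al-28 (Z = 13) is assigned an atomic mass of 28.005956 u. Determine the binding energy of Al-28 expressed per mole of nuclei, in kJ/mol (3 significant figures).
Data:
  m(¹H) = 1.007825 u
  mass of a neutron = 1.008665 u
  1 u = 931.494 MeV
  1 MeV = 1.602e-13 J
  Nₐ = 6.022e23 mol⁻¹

Σm = 13·m(¹H) + 15·m_n = 13.101725 + 15.129975 = 28.231700 u
Mass defect Δm = 28.231700 − 28.005956 = 0.225744 u
Converting to energy: 0.225744 u × 931.494 MeV/u = 210.279 MeV
Per nucleus in joules: 210.279 MeV × 1.602e-13 J/MeV = 3.3687e-11 J
Per mole: 3.3687e-11 J × 6.022e23 mol⁻¹ = 2.0286e+13 J/mol

2.03e+10 kJ/mol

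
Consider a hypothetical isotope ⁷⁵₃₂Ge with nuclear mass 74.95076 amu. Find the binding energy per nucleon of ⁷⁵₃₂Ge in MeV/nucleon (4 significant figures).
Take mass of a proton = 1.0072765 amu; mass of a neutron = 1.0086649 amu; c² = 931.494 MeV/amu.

Σm = 32·m_p + 43·m_n = 32.2328480 + 43.3725907 = 75.6054387 amu
The mass defect is 75.6054387 − 74.95076 = 0.6546787 amu.
Binding energy = Δm·c² = 0.6546787 × 931.494 MeV/amu = 609.829 MeV
BE/A = 609.829 MeV / 75 = 8.131 MeV/nucleon

8.131 MeV/nucleon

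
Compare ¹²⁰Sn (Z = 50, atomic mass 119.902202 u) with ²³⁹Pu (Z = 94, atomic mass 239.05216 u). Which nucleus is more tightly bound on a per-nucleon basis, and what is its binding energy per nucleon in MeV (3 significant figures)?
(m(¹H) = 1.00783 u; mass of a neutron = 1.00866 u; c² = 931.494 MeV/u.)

¹²⁰Sn: Σm = 50(1.00783) + 70(1.00866) = 120.99770 u; Δm = 1.095498 u; E_B = 1020.45 MeV; E_B/A = 8.504 MeV
²³⁹Pu: Σm = 94(1.00783) + 145(1.00866) = 240.99172 u; Δm = 1.93956 u; E_B = 1806.7 MeV; E_B/A = 7.559 MeV
¹²⁰Sn has the higher binding energy per nucleon, so it is the more tightly bound nucleus.

¹²⁰Sn; 8.50 MeV/nucleon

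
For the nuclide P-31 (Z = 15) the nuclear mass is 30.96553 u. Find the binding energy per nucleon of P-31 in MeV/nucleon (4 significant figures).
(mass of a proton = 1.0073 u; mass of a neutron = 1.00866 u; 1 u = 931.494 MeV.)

8.490 MeV/nucleon

Total constituent mass: 15 × 1.0073 + 16 × 1.00866 = 31.24806 u
Mass defect Δm = 31.24806 − 30.96553 = 0.28253 u
Binding energy = Δm·c² = 0.28253 × 931.494 MeV/u = 263.175 MeV
Per nucleon: 263.175 / 31 = 8.490 MeV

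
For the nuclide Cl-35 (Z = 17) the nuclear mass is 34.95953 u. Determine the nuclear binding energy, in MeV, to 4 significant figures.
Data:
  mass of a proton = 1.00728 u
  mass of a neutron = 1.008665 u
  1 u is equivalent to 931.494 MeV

298.3 MeV

The nucleus contains 17 protons and 35 − 17 = 18 neutrons.
Σm = 17·m_p + 18·m_n = 17.12376 + 18.155970 = 35.279730 u
Mass defect Δm = 35.279730 − 34.95953 = 0.320200 u
Converting to energy: 0.320200 u × 931.494 MeV/u = 298.264 MeV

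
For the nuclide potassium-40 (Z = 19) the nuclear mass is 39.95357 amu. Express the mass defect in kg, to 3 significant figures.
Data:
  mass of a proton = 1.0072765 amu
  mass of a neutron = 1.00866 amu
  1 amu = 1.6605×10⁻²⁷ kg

6.09e-28 kg

Σm = 19·m_p + 21·m_n = 19.1382535 + 21.18186 = 40.3201135 amu
Mass defect Δm = 40.3201135 − 39.95357 = 0.3665435 amu
In SI units: 0.3665435 amu × 1.6605×10⁻²⁷ kg/amu = 6.0865e-28 kg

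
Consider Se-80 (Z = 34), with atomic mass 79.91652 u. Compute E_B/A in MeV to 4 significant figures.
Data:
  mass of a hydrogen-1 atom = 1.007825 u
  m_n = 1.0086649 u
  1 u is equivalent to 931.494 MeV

Σm = 34·m(¹H) + 46·m_n = 34.266050 + 46.3985854 = 80.6646354 u
Δm = 80.6646354 − 79.91652 = 0.7481154 u
Binding energy = Δm·c² = 0.7481154 × 931.494 MeV/u = 696.865 MeV
Per nucleon: 696.865 / 80 = 8.711 MeV

8.711 MeV/nucleon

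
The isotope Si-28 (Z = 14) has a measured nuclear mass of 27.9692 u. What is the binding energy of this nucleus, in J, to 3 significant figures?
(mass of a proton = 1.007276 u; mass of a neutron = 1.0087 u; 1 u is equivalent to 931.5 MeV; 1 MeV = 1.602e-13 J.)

3.80e-11 J

Σm = 14·m_p + 14·m_n = 14.101864 + 14.1218 = 28.223664 u
Mass defect Δm = 28.223664 − 27.9692 = 0.254464 u
Binding energy = Δm·c² = 0.254464 × 931.5 MeV/u = 237.033 MeV
In joules: 237.033 MeV × 1.602e-13 J/MeV = 3.7973e-11 J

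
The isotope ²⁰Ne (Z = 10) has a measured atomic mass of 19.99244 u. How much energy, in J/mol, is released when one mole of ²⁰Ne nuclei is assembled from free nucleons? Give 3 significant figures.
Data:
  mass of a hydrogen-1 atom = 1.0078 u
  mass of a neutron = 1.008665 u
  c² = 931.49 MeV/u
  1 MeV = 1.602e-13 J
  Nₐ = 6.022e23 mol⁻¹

Total constituent mass: 10 × 1.0078 + 10 × 1.008665 = 20.164650 u
The mass defect is 20.164650 − 19.99244 = 0.172210 u.
Converting to energy: 0.172210 u × 931.49 MeV/u = 160.412 MeV
Per nucleus in joules: 160.412 MeV × 1.602e-13 J/MeV = 2.5698e-11 J
Per mole: 2.5698e-11 J × 6.022e23 mol⁻¹ = 1.5475e+13 J/mol

1.55e+13 J/mol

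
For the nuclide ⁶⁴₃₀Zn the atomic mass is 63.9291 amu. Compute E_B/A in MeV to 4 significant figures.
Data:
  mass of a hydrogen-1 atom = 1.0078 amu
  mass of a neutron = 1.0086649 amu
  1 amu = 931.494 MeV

Z = 30, so N = A − Z = 64 − 30 = 34.
Σm = 30·m(¹H) + 34·m_n = 30.2340 + 34.2946066 = 64.5286066 amu
The mass defect is 64.5286066 − 63.9291 = 0.5995066 amu.
Converting to energy: 0.5995066 amu × 931.494 MeV/amu = 558.437 MeV
Per nucleon: 558.437 / 64 = 8.726 MeV

8.726 MeV/nucleon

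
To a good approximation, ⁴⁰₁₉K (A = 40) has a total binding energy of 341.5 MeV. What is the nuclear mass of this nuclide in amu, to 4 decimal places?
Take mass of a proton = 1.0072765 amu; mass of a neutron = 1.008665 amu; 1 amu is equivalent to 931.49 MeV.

Mass defect = 341.5 MeV / (931.49 MeV/amu) = 0.366617 amu
Constituent mass = 19(1.0072765) + 21(1.008665) = 40.3202185 amu
Nuclear mass = 40.3202185 − 0.366617 = 39.9536015 amu ≈ 39.9536 amu (to 4 decimal places)

39.9536 amu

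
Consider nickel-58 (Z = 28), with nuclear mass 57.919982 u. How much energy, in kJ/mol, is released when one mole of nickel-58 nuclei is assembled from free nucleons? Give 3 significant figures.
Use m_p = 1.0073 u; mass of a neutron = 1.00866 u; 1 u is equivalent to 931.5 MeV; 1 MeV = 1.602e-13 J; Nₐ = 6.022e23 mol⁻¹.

4.89e+10 kJ/mol

Z = 28, so N = A − Z = 58 − 28 = 30.
Mass of separated nucleons = 28(1.0073) + 30(1.00866) = 28.2044 + 30.25980 = 58.46420 u
Mass defect Δm = 58.46420 − 57.919982 = 0.544218 u
E_B = 0.544218 × 931.5 = 506.939 MeV
Per nucleus in joules: 506.939 MeV × 1.602e-13 J/MeV = 8.1212e-11 J
Per mole: 8.1212e-11 J × 6.022e23 mol⁻¹ = 4.8906e+13 J/mol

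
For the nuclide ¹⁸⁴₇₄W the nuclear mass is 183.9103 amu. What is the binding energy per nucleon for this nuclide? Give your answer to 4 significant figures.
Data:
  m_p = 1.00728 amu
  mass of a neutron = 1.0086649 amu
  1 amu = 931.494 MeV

8.007 MeV/nucleon

With 74 protons and 110 neutrons (A = 184):
Total constituent mass: 74 × 1.00728 + 110 × 1.0086649 = 185.4918590 amu
The mass defect is 185.4918590 − 183.9103 = 1.5815590 amu.
E_B = 1.5815590 × 931.494 = 1473.21 MeV
BE/A = 1473.21 MeV / 184 = 8.007 MeV/nucleon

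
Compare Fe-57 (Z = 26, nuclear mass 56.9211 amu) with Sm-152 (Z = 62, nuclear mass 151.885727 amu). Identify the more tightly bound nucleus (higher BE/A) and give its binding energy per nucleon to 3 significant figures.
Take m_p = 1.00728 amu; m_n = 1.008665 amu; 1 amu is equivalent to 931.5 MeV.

Fe-57; 8.77 MeV/nucleon

Fe-57: Σm = 26(1.00728) + 31(1.008665) = 57.457895 amu; Δm = 0.536795 amu; E_B = 500.02 MeV; E_B/A = 8.772 MeV
Sm-152: Σm = 62(1.00728) + 90(1.008665) = 153.231210 amu; Δm = 1.345483 amu; E_B = 1253.32 MeV; E_B/A = 8.246 MeV
Fe-57 has the higher binding energy per nucleon, so it is the more tightly bound nucleus.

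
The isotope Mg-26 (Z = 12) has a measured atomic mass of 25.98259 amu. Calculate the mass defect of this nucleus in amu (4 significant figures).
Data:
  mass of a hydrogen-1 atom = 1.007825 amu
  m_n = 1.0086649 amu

The nucleus contains 12 protons and 26 − 12 = 14 neutrons.
Total constituent mass: 12 × 1.007825 + 14 × 1.0086649 = 26.2152086 amu
The mass defect is 26.2152086 − 25.98259 = 0.2326186 amu.

0.2326 amu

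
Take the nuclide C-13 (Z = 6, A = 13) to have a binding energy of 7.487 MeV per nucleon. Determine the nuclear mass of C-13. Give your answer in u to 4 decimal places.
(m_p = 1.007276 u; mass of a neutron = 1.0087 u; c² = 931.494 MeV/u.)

13.0001 u

Total binding energy = 13 × 7.487 = 97.331 MeV
Mass defect = 97.331 MeV / (931.494 MeV/u) = 0.104489 u
Constituent mass = 6(1.007276) + 7(1.0087) = 13.104556 u
Nuclear mass = 13.104556 − 0.104489 = 13.000067 u ≈ 13.0001 u (to 4 decimal places)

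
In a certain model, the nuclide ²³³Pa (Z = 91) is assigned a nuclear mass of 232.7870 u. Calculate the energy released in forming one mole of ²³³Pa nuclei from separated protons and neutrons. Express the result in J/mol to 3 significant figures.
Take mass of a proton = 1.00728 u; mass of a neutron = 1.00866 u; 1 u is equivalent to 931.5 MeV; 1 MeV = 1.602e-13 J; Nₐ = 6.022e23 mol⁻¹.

Mass of separated nucleons = 91(1.00728) + 142(1.00866) = 91.66248 + 143.22972 = 234.89220 u
The mass defect is 234.89220 − 232.7870 = 2.10520 u.
Binding energy = Δm·c² = 2.10520 × 931.5 MeV/u = 1960.99 MeV
Per nucleus in joules: 1960.99 MeV × 1.602e-13 J/MeV = 3.1415e-10 J
Per mole: 3.1415e-10 J × 6.022e23 mol⁻¹ = 1.8918e+14 J/mol

1.89e+14 J/mol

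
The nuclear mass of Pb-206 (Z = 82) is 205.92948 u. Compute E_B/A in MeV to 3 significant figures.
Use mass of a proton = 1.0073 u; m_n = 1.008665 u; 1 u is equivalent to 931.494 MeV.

7.88 MeV/nucleon

Total constituent mass: 82 × 1.0073 + 124 × 1.008665 = 207.673060 u
The mass defect is 207.673060 − 205.92948 = 1.743580 u.
Binding energy = Δm·c² = 1.743580 × 931.494 MeV/u = 1624.13 MeV
Per nucleon: 1624.13 / 206 = 7.884 MeV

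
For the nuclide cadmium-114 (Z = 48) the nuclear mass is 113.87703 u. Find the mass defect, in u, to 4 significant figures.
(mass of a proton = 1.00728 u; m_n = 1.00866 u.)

Σm = 48·m_p + 66·m_n = 48.34944 + 66.57156 = 114.92100 u
The mass defect is 114.92100 − 113.87703 = 1.04397 u.

1.044 u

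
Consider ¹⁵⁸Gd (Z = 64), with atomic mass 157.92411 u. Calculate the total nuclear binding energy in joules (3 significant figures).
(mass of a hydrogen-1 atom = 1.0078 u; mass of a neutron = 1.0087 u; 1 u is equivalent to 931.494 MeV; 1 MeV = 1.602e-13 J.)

The nucleus contains 64 protons and 158 − 64 = 94 neutrons.
Σm = 64·m(¹H) + 94·m_n = 64.4992 + 94.8178 = 159.3170 u
Δm = 159.3170 − 157.92411 = 1.39289 u
Binding energy = Δm·c² = 1.39289 × 931.494 MeV/u = 1297.47 MeV
In joules: 1297.47 MeV × 1.602e-13 J/MeV = 2.0785e-10 J

2.08e-10 J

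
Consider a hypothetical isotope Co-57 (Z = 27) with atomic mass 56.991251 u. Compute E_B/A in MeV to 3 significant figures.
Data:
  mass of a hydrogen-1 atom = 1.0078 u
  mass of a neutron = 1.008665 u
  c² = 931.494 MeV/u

7.83 MeV/nucleon

Z = 27, so N = A − Z = 57 − 27 = 30.
Total constituent mass: 27 × 1.0078 + 30 × 1.008665 = 57.470550 u
Δm = 57.470550 − 56.991251 = 0.479299 u
Converting to energy: 0.479299 u × 931.494 MeV/u = 446.464 MeV
Per nucleon: 446.464 / 57 = 7.833 MeV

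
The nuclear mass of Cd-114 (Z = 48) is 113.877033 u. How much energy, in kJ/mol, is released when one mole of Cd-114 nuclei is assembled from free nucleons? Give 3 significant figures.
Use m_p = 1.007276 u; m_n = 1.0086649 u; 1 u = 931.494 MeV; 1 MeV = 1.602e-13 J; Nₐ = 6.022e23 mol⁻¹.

9.38e+10 kJ/mol

The nucleus contains 48 protons and 114 − 48 = 66 neutrons.
Mass of separated nucleons = 48(1.007276) + 66(1.0086649) = 48.349248 + 66.5718834 = 114.9211314 u
Δm = 114.9211314 − 113.877033 = 1.0440984 u
E_B = 1.0440984 × 931.494 = 972.571 MeV
Per nucleus in joules: 972.571 MeV × 1.602e-13 J/MeV = 1.5581e-10 J
Per mole: 1.5581e-10 J × 6.022e23 mol⁻¹ = 9.3829e+13 J/mol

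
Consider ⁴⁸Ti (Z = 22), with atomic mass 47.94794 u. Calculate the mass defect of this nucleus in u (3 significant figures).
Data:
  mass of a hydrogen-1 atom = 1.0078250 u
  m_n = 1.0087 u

0.450 u

Z = 22, so N = A − Z = 48 − 22 = 26.
Total constituent mass: 22 × 1.0078250 + 26 × 1.0087 = 48.3983500 u
The mass defect is 48.3983500 − 47.94794 = 0.4504100 u.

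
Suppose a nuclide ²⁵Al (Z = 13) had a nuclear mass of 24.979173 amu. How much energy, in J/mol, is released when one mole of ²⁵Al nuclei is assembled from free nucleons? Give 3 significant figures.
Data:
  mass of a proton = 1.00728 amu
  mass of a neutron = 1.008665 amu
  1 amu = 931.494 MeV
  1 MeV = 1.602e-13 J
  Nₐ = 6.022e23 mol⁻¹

The nucleus contains 13 protons and 25 − 13 = 12 neutrons.
Σm = 13·m_p + 12·m_n = 13.09464 + 12.103980 = 25.198620 amu
Mass defect Δm = 25.198620 − 24.979173 = 0.219447 amu
E_B = 0.219447 × 931.494 = 204.414 MeV
Per nucleus in joules: 204.414 MeV × 1.602e-13 J/MeV = 3.2747e-11 J
Per mole: 3.2747e-11 J × 6.022e23 mol⁻¹ = 1.9720e+13 J/mol

1.97e+13 J/mol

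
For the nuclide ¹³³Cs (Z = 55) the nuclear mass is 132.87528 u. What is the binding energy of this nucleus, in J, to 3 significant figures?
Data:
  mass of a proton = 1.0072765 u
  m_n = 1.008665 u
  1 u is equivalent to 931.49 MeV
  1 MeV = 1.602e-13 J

1.79e-10 J

Total constituent mass: 55 × 1.0072765 + 78 × 1.008665 = 134.0760775 u
The mass defect is 134.0760775 − 132.87528 = 1.2007975 u.
E_B = 1.2007975 × 931.49 = 1118.53 MeV
In joules: 1118.53 MeV × 1.602e-13 J/MeV = 1.7919e-10 J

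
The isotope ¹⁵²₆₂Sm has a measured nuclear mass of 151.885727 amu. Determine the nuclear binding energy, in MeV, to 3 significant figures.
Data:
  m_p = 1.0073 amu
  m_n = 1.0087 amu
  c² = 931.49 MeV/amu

The nucleus contains 62 protons and 152 − 62 = 90 neutrons.
Σm = 62·m_p + 90·m_n = 62.4526 + 90.7830 = 153.2356 amu
Δm = 153.2356 − 151.885727 = 1.349873 amu
Binding energy = Δm·c² = 1.349873 × 931.49 MeV/amu = 1257.39 MeV

1260 MeV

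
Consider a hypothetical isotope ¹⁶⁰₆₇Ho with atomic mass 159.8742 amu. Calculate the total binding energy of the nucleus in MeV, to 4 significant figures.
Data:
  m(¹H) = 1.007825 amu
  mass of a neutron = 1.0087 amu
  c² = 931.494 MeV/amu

1359 MeV

Σm = 67·m(¹H) + 93·m_n = 67.524275 + 93.8091 = 161.333375 amu
The mass defect is 161.333375 − 159.8742 = 1.459175 amu.
E_B = 1.459175 × 931.494 = 1359.21 MeV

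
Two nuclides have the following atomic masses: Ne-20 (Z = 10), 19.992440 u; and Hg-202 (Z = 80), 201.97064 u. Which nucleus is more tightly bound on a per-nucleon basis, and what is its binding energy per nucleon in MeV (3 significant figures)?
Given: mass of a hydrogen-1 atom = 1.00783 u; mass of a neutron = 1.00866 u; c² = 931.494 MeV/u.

Ne-20: Σm = 10(1.00783) + 10(1.00866) = 20.16490 u; Δm = 0.172460 u; E_B = 160.645 MeV; E_B/A = 8.032 MeV
Hg-202: Σm = 80(1.00783) + 122(1.00866) = 203.68292 u; Δm = 1.71228 u; E_B = 1595.0 MeV; E_B/A = 7.896 MeV
Ne-20 has the higher binding energy per nucleon, so it is the more tightly bound nucleus.

Ne-20; 8.03 MeV/nucleon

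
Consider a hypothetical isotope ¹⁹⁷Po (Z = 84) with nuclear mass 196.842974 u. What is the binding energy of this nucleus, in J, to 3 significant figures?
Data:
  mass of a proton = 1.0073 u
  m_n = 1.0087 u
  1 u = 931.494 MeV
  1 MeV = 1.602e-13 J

2.62e-10 J

Total constituent mass: 84 × 1.0073 + 113 × 1.0087 = 198.5963 u
The mass defect is 198.5963 − 196.842974 = 1.753326 u.
Converting to energy: 1.753326 u × 931.494 MeV/u = 1633.21 MeV
In joules: 1633.21 MeV × 1.602e-13 J/MeV = 2.6164e-10 J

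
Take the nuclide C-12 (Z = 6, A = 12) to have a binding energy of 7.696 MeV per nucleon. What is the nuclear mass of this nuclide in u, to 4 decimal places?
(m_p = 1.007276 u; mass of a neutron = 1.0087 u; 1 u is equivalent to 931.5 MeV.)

Total binding energy = 12 × 7.696 = 92.352 MeV
Mass defect = 92.352 MeV / (931.5 MeV/u) = 0.099143 u
Constituent mass = 6(1.007276) + 6(1.0087) = 12.095856 u
Nuclear mass = 12.095856 − 0.099143 = 11.996713 u ≈ 11.9967 u (to 4 decimal places)

11.9967 u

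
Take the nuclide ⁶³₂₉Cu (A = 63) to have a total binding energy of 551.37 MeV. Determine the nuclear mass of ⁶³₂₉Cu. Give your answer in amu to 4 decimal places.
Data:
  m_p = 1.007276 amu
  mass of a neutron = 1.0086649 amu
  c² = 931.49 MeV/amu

Mass defect = 551.37 MeV / (931.49 MeV/amu) = 0.591923 amu
Constituent mass = 29(1.007276) + 34(1.0086649) = 63.5056106 amu
Nuclear mass = 63.5056106 − 0.591923 = 62.9136876 amu ≈ 62.9137 amu (to 4 decimal places)

62.9137 amu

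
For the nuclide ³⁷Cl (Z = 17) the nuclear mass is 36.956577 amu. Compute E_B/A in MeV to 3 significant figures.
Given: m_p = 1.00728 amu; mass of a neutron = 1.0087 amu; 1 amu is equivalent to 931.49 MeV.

8.59 MeV/nucleon

Z = 17, so N = A − Z = 37 − 17 = 20.
Σm = 17·m_p + 20·m_n = 17.12376 + 20.1740 = 37.29776 amu
Mass defect Δm = 37.29776 − 36.956577 = 0.341183 amu
E_B = 0.341183 × 931.49 = 317.809 MeV
Dividing by A = 37 gives 8.589 MeV per nucleon.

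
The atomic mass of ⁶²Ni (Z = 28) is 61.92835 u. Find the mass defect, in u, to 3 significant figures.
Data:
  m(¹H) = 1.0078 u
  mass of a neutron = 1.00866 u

Total constituent mass: 28 × 1.0078 + 34 × 1.00866 = 62.51284 u
Mass defect Δm = 62.51284 − 61.92835 = 0.58449 u

0.584 u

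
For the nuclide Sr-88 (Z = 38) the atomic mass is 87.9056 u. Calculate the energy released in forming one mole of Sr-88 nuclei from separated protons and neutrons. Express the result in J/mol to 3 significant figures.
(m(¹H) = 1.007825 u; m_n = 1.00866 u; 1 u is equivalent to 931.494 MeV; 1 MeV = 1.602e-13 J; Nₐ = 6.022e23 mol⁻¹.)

7.41e+13 J/mol

Mass of separated nucleons = 38(1.007825) + 50(1.00866) = 38.297350 + 50.43300 = 88.730350 u
Mass defect Δm = 88.730350 − 87.9056 = 0.824750 u
Converting to energy: 0.824750 u × 931.494 MeV/u = 768.250 MeV
Per nucleus in joules: 768.250 MeV × 1.602e-13 J/MeV = 1.2307e-10 J
Per mole: 1.2307e-10 J × 6.022e23 mol⁻¹ = 7.4113e+13 J/mol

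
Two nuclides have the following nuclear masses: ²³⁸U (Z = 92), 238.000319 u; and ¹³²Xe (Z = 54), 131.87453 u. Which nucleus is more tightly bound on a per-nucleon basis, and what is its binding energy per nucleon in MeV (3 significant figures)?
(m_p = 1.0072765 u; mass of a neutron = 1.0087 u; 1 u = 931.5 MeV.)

²³⁸U: Σm = 92(1.0072765) + 146(1.0087) = 239.9396380 u; Δm = 1.9393190 u; E_B = 1806.5 MeV; E_B/A = 7.590 MeV
¹³²Xe: Σm = 54(1.0072765) + 78(1.0087) = 133.0715310 u; Δm = 1.1970010 u; E_B = 1115.0 MeV; E_B/A = 8.447 MeV
¹³²Xe has the higher binding energy per nucleon, so it is the more tightly bound nucleus.

¹³²Xe; 8.45 MeV/nucleon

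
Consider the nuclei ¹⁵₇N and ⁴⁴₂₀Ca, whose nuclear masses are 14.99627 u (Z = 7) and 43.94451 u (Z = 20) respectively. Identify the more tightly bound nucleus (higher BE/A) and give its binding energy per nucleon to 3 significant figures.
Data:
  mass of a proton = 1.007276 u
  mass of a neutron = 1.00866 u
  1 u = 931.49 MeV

¹⁵₇N: Σm = 7(1.007276) + 8(1.00866) = 15.120212 u; Δm = 0.123942 u; E_B = 115.45 MeV; E_B/A = 7.697 MeV
⁴⁴₂₀Ca: Σm = 20(1.007276) + 24(1.00866) = 44.353360 u; Δm = 0.408850 u; E_B = 380.84 MeV; E_B/A = 8.655 MeV
⁴⁴₂₀Ca has the higher binding energy per nucleon, so it is the more tightly bound nucleus.

⁴⁴₂₀Ca; 8.66 MeV/nucleon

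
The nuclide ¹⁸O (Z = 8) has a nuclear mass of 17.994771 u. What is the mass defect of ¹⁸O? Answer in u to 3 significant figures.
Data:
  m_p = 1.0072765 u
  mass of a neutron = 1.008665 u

The nucleus contains 8 protons and 18 − 8 = 10 neutrons.
Σm = 8·m_p + 10·m_n = 8.0582120 + 10.086650 = 18.1448620 u
The mass defect is 18.1448620 − 17.994771 = 0.1500910 u.

0.150 u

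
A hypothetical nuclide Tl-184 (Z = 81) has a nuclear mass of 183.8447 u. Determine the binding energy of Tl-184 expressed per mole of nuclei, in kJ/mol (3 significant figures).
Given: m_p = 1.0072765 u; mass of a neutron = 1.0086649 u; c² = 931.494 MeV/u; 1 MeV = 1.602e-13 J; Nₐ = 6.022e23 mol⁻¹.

1.47e+11 kJ/mol

Z = 81, so N = A − Z = 184 − 81 = 103.
Σm = 81·m_p + 103·m_n = 81.5893965 + 103.8924847 = 185.4818812 u
Δm = 185.4818812 − 183.8447 = 1.6371812 u
Converting to energy: 1.6371812 u × 931.494 MeV/u = 1525.02 MeV
Per nucleus in joules: 1525.02 MeV × 1.602e-13 J/MeV = 2.4431e-10 J
Per mole: 2.4431e-10 J × 6.022e23 mol⁻¹ = 1.4712e+14 J/mol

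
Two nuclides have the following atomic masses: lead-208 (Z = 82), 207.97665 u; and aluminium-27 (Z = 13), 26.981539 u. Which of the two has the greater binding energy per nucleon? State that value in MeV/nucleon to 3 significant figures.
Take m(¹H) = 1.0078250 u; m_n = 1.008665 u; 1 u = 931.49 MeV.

lead-208: Σm = 82(1.0078250) + 126(1.008665) = 209.7334400 u; Δm = 1.7567900 u; E_B = 1636.4 MeV; E_B/A = 7.867 MeV
aluminium-27: Σm = 13(1.0078250) + 14(1.008665) = 27.2230350 u; Δm = 0.2414960 u; E_B = 224.951 MeV; E_B/A = 8.332 MeV
aluminium-27 has the higher binding energy per nucleon, so it is the more tightly bound nucleus.

aluminium-27; 8.33 MeV/nucleon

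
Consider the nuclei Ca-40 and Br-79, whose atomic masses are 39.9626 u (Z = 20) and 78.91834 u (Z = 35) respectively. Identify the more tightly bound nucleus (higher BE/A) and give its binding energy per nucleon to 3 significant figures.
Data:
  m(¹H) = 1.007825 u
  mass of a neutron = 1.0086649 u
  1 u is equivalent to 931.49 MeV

Ca-40: Σm = 20(1.007825) + 20(1.0086649) = 40.3297980 u; Δm = 0.3671980 u; E_B = 342.04 MeV; E_B/A = 8.551 MeV
Br-79: Σm = 35(1.007825) + 44(1.0086649) = 79.6551306 u; Δm = 0.7367906 u; E_B = 686.313 MeV; E_B/A = 8.688 MeV
Br-79 has the higher binding energy per nucleon, so it is the more tightly bound nucleus.

Br-79; 8.69 MeV/nucleon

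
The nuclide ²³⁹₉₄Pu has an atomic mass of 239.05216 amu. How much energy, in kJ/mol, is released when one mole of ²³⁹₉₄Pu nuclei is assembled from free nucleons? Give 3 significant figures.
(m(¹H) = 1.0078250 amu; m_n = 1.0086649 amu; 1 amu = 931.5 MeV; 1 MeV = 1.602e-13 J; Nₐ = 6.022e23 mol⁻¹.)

The nucleus contains 94 protons and 239 − 94 = 145 neutrons.
Mass of separated nucleons = 94(1.0078250) + 145(1.0086649) = 94.7355500 + 146.2564105 = 240.9919605 amu
Mass defect Δm = 240.9919605 − 239.05216 = 1.9398005 amu
E_B = 1.9398005 × 931.5 = 1806.92 MeV
Per nucleus in joules: 1806.92 MeV × 1.602e-13 J/MeV = 2.8947e-10 J
Per mole: 2.8947e-10 J × 6.022e23 mol⁻¹ = 1.7432e+14 J/mol

1.74e+11 kJ/mol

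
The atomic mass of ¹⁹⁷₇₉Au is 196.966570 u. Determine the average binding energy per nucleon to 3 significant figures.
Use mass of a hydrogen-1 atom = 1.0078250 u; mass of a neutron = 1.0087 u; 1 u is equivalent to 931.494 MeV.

The nucleus contains 79 protons and 197 − 79 = 118 neutrons.
Mass of separated nucleons = 79(1.0078250) + 118(1.0087) = 79.6181750 + 119.0266 = 198.6447750 u
Mass defect Δm = 198.6447750 − 196.966570 = 1.6782050 u
E_B = 1.6782050 × 931.494 = 1563.24 MeV
Dividing by A = 197 gives 7.935 MeV per nucleon.

7.94 MeV/nucleon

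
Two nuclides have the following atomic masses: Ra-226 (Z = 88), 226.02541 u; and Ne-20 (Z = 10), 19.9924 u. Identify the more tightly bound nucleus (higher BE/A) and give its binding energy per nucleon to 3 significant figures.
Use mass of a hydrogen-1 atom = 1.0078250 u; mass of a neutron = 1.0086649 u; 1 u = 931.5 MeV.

Ne-20; 8.03 MeV/nucleon

Ra-226: Σm = 88(1.0078250) + 138(1.0086649) = 227.8843562 u; Δm = 1.8589462 u; E_B = 1731.6 MeV; E_B/A = 7.662 MeV
Ne-20: Σm = 10(1.0078250) + 10(1.0086649) = 20.1648990 u; Δm = 0.1724990 u; E_B = 160.68 MeV; E_B/A = 8.034 MeV
Ne-20 has the higher binding energy per nucleon, so it is the more tightly bound nucleus.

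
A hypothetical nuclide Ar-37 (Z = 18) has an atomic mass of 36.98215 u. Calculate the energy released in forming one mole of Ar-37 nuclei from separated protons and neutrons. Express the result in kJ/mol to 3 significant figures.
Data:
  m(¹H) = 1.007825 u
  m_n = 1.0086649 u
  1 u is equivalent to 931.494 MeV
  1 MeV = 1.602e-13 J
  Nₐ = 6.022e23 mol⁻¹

2.91e+10 kJ/mol

Mass of separated nucleons = 18(1.007825) + 19(1.0086649) = 18.140850 + 19.1646331 = 37.3054831 u
Δm = 37.3054831 − 36.98215 = 0.3233331 u
E_B = 0.3233331 × 931.494 = 301.183 MeV
Per nucleus in joules: 301.183 MeV × 1.602e-13 J/MeV = 4.8250e-11 J
Per mole: 4.8250e-11 J × 6.022e23 mol⁻¹ = 2.9056e+13 J/mol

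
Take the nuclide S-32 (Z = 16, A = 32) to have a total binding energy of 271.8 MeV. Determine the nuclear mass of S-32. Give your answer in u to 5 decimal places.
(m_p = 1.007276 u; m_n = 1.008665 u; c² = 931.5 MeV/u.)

31.96327 u

Mass defect = 271.8 MeV / (931.5 MeV/u) = 0.2917874 u
Constituent mass = 16(1.007276) + 16(1.008665) = 32.255056 u
Nuclear mass = 32.255056 − 0.2917874 = 31.9632686 u ≈ 31.96327 u (to 5 decimal places)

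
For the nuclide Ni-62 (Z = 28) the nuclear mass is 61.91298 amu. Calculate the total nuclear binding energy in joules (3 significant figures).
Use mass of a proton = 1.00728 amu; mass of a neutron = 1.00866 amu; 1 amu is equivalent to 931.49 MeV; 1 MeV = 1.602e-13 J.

With 28 protons and 34 neutrons (A = 62):
Σm = 28·m_p + 34·m_n = 28.20384 + 34.29444 = 62.49828 amu
Δm = 62.49828 − 61.91298 = 0.58530 amu
Converting to energy: 0.58530 amu × 931.49 MeV/amu = 545.201 MeV
In joules: 545.201 MeV × 1.602e-13 J/MeV = 8.7341e-11 J

8.73e-11 J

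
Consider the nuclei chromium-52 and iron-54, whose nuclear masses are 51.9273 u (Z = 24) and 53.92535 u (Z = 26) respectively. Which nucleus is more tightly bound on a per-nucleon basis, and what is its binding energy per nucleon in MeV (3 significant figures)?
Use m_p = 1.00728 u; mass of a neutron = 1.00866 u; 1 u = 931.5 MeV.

chromium-52: Σm = 24(1.00728) + 28(1.00866) = 52.41720 u; Δm = 0.48990 u; E_B = 456.34 MeV; E_B/A = 8.776 MeV
iron-54: Σm = 26(1.00728) + 28(1.00866) = 54.43176 u; Δm = 0.50641 u; E_B = 471.72 MeV; E_B/A = 8.736 MeV
chromium-52 has the higher binding energy per nucleon, so it is the more tightly bound nucleus.

chromium-52; 8.78 MeV/nucleon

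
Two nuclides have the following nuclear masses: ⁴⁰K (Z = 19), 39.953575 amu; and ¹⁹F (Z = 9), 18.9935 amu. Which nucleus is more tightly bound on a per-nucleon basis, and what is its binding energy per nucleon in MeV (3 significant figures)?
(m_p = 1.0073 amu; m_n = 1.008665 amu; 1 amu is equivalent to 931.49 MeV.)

⁴⁰K; 8.55 MeV/nucleon

⁴⁰K: Σm = 19(1.0073) + 21(1.008665) = 40.320665 amu; Δm = 0.367090 amu; E_B = 341.94 MeV; E_B/A = 8.549 MeV
¹⁹F: Σm = 9(1.0073) + 10(1.008665) = 19.152350 amu; Δm = 0.158850 amu; E_B = 147.97 MeV; E_B/A = 7.788 MeV
⁴⁰K has the higher binding energy per nucleon, so it is the more tightly bound nucleus.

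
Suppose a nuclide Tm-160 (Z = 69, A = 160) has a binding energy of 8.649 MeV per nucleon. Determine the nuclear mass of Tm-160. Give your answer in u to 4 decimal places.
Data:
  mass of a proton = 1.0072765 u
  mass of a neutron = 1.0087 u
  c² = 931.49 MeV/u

Total binding energy = 160 × 8.649 = 1383.840 MeV
Mass defect = 1383.840 MeV / (931.49 MeV/u) = 1.485620 u
Constituent mass = 69(1.0072765) + 91(1.0087) = 161.2937785 u
Nuclear mass = 161.2937785 − 1.485620 = 159.8081585 u ≈ 159.8082 u (to 4 decimal places)

159.8082 u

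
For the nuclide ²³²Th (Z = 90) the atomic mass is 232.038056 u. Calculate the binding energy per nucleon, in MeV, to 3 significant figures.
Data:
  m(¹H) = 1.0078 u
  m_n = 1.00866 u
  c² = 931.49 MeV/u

7.60 MeV/nucleon

With 90 protons and 142 neutrons (A = 232):
Total constituent mass: 90 × 1.0078 + 142 × 1.00866 = 233.93172 u
Mass defect Δm = 233.93172 − 232.038056 = 1.893664 u
Binding energy = Δm·c² = 1.893664 × 931.49 MeV/u = 1763.93 MeV
Dividing by A = 232 gives 7.603 MeV per nucleon.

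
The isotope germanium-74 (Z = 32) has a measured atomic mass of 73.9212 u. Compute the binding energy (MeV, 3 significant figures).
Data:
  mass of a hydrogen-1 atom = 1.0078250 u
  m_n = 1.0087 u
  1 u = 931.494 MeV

647 MeV

Z = 32, so N = A − Z = 74 − 32 = 42.
Mass of separated nucleons = 32(1.0078250) + 42(1.0087) = 32.2504000 + 42.3654 = 74.6158000 u
Δm = 74.6158000 − 73.9212 = 0.6946000 u
Binding energy = Δm·c² = 0.6946000 × 931.494 MeV/u = 647.016 MeV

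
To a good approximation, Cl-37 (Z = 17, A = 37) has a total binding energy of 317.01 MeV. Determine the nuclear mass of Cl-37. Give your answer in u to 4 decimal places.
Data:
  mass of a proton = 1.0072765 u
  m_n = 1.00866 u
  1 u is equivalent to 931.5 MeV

36.9566 u

Mass defect = 317.01 MeV / (931.5 MeV/u) = 0.340322 u
Constituent mass = 17(1.0072765) + 20(1.00866) = 37.2969005 u
Nuclear mass = 37.2969005 − 0.340322 = 36.9565785 u ≈ 36.9566 u (to 4 decimal places)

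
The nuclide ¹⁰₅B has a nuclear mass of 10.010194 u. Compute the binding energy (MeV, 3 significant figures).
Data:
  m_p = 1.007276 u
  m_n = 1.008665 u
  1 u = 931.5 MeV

64.7 MeV

The nucleus contains 5 protons and 10 − 5 = 5 neutrons.
Mass of separated nucleons = 5(1.007276) + 5(1.008665) = 5.036380 + 5.043325 = 10.079705 u
The mass defect is 10.079705 − 10.010194 = 0.069511 u.
Binding energy = Δm·c² = 0.069511 × 931.5 MeV/u = 64.7495 MeV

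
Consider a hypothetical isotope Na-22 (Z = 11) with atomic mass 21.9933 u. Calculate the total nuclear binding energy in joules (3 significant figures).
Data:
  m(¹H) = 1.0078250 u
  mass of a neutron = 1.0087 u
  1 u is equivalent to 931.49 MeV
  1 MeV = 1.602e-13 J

2.81e-11 J

With 11 protons and 11 neutrons (A = 22):
Mass of separated nucleons = 11(1.0078250) + 11(1.0087) = 11.0860750 + 11.0957 = 22.1817750 u
Δm = 22.1817750 − 21.9933 = 0.1884750 u
Converting to energy: 0.1884750 u × 931.49 MeV/u = 175.563 MeV
In joules: 175.563 MeV × 1.602e-13 J/MeV = 2.8125e-11 J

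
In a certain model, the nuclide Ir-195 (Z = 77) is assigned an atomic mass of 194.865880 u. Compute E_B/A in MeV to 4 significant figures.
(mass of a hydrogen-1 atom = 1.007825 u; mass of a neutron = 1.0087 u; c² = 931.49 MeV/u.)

8.423 MeV/nucleon

Z = 77, so N = A − Z = 195 − 77 = 118.
Σm = 77·m(¹H) + 118·m_n = 77.602525 + 119.0266 = 196.629125 u
Δm = 196.629125 − 194.865880 = 1.763245 u
Binding energy = Δm·c² = 1.763245 × 931.49 MeV/u = 1642.45 MeV
Dividing by A = 195 gives 8.423 MeV per nucleon.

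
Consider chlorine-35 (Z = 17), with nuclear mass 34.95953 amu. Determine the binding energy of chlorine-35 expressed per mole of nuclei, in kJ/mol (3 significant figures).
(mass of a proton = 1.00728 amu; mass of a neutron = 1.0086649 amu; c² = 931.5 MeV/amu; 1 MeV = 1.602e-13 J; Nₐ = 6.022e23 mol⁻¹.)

The nucleus contains 17 protons and 35 − 17 = 18 neutrons.
Mass of separated nucleons = 17(1.00728) + 18(1.0086649) = 17.12376 + 18.1559682 = 35.2797282 amu
Δm = 35.2797282 − 34.95953 = 0.3201982 amu
E_B = 0.3201982 × 931.5 = 298.265 MeV
Per nucleus in joules: 298.265 MeV × 1.602e-13 J/MeV = 4.7782e-11 J
Per mole: 4.7782e-11 J × 6.022e23 mol⁻¹ = 2.8774e+13 J/mol

2.88e+10 kJ/mol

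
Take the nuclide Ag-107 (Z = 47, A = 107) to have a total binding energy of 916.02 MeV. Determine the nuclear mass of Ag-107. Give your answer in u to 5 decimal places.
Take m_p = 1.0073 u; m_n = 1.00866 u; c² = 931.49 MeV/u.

106.87931 u

Mass defect = 916.02 MeV / (931.49 MeV/u) = 0.9833922 u
Constituent mass = 47(1.0073) + 60(1.00866) = 107.86270 u
Nuclear mass = 107.86270 − 0.9833922 = 106.8793078 u ≈ 106.87931 u (to 5 decimal places)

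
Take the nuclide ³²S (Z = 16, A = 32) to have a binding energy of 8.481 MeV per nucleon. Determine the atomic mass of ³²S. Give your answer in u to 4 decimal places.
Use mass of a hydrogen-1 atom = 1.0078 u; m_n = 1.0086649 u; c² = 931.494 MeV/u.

31.9721 u

Total binding energy = 32 × 8.481 = 271.392 MeV
Mass defect = 271.392 MeV / (931.494 MeV/u) = 0.291351 u
Constituent mass = 16(1.0078) + 16(1.0086649) = 32.2634384 u
Atomic mass = 32.2634384 − 0.291351 = 31.9720874 u ≈ 31.9721 u (to 4 decimal places)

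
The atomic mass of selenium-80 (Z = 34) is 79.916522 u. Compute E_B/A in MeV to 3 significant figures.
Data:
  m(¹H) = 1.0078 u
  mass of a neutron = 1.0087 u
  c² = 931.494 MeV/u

8.72 MeV/nucleon

The nucleus contains 34 protons and 80 − 34 = 46 neutrons.
Mass of separated nucleons = 34(1.0078) + 46(1.0087) = 34.2652 + 46.4002 = 80.6654 u
Mass defect Δm = 80.6654 − 79.916522 = 0.748878 u
Binding energy = Δm·c² = 0.748878 × 931.494 MeV/u = 697.575 MeV
Per nucleon: 697.575 / 80 = 8.720 MeV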